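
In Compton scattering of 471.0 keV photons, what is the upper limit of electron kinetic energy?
305.3560 keV

Maximum energy transfer occurs at θ = 180° (backscattering).

Initial photon: E₀ = 471.0 keV → λ₀ = 2.6324 pm

Maximum Compton shift (at 180°):
Δλ_max = 2λ_C = 2 × 2.4263 = 4.8526 pm

Final wavelength:
λ' = 2.6324 + 4.8526 = 7.4850 pm

Minimum photon energy (maximum energy to electron):
E'_min = hc/λ' = 165.6440 keV

Maximum electron kinetic energy:
K_max = E₀ - E'_min = 471.0000 - 165.6440 = 305.3560 keV

(Intermediate values are shown rounded; full precision is carried through to the final answer.)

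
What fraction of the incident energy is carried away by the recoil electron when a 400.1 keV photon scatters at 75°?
0.3672 (or 36.72%)

Calculate initial and final photon energies:

Initial: E₀ = 400.1 keV → λ₀ = 3.0988 pm
Compton shift: Δλ = 1.7983 pm
Final wavelength: λ' = 4.8972 pm
Final energy: E' = 253.1754 keV

Fractional energy loss:
(E₀ - E')/E₀ = (400.1000 - 253.1754)/400.1000
= 146.9246/400.1000
= 0.3672
= 36.72%

(Intermediate values are shown rounded; full precision is carried through to the final answer.)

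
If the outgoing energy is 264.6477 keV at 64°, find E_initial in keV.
373.2000 keV

Convert final energy to wavelength (hc ≈ 1239.842 keV·pm):
λ' = hc/E' = 1239.842 / 264.6477 = 4.6849 pm

Calculate the Compton shift:
Δλ = λ_C(1 - cos(64°))
Δλ = 2.4263 × (1 - cos(64°))
Δλ = 1.3627 pm

Initial wavelength:
λ = λ' - Δλ = 4.6849 - 1.3627 = 3.3222 pm

Initial energy:
E = hc/λ = 1239.842 / 3.3222 = 373.2000 keV

(Intermediate values are shown rounded; full precision is carried through to the final answer.)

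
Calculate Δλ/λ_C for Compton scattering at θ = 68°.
0.6254 λ_C

The Compton shift formula is:
Δλ = λ_C(1 - cos θ)

Dividing both sides by λ_C:
Δλ/λ_C = 1 - cos θ

For θ = 68°:
Δλ/λ_C = 1 - cos(68°)
Δλ/λ_C = 1 - 0.3746
Δλ/λ_C = 0.6254

This means the shift is 0.6254 × λ_C = 1.5174 pm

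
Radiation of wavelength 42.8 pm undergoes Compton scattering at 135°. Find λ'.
46.9420 pm

Using the Compton formula: λ' = λ + λ_C(1 − cos θ)

For θ = 135°, cos θ = -√2/2 (exact) ≈ -0.7071, so:
1 − cos 135° = 1 − (-√2/2) ≈ 1.7071

Δλ = λ_C × 1.7071 = 2.4263 × 1.7071 = 4.1420 pm

λ' = 42.8 + 4.1420 = 46.9420 pm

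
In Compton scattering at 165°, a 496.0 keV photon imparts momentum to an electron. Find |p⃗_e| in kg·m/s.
3.5391e-22 kg·m/s

The electron is initially at rest, so by conservation of momentum:
p⃗_e = p⃗₀ − p⃗'  (incident photon momentum minus scattered photon momentum)

Photon momentum magnitudes (p = h/λ = E/c):
λ₀ = hc/E₀ = 2.4997 pm → p₀ = h/λ₀ = 2.6508e-22 kg·m/s
Δλ = λ_C(1 − cos 165°) = 4.7699 pm
λ' = 7.2696 pm → p' = h/λ' = 9.1147e-23 kg·m/s

The scattered photon makes angle θ = 165° with the incident direction, so by the law of cosines:
|p⃗_e|² = p₀² + p'² − 2p₀p'cos θ
|p⃗_e|² = (2.6508e-22)² + (9.1147e-23)² − 2·2.6508e-22·9.1147e-23·cos(165°)
|p⃗_e| = 3.5391e-22 kg·m/s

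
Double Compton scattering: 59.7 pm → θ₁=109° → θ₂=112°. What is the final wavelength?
66.2515 pm

Apply Compton shift twice:

First scattering at θ₁ = 109°:
Δλ₁ = λ_C(1 - cos(109°))
Δλ₁ = 2.4263 × 1.3256
Δλ₁ = 3.2162 pm

After first scattering:
λ₁ = 59.7 + 3.2162 = 62.9162 pm

Second scattering at θ₂ = 112°:
Δλ₂ = λ_C(1 - cos(112°))
Δλ₂ = 2.4263 × 1.3746
Δλ₂ = 3.3352 pm

Final wavelength:
λ₂ = 62.9162 + 3.3352 = 66.2515 pm

Total shift: Δλ_total = 3.2162 + 3.3352 = 6.5515 pm

(Intermediate values are shown rounded; full precision is carried through to the final answer.)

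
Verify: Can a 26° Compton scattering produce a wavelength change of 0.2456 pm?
Yes, consistent

Calculate the expected shift for θ = 26°:

Δλ_expected = λ_C(1 - cos(26°))
Δλ_expected = 2.4263 × (1 - cos(26°))
Δλ_expected = 2.4263 × 0.1012
Δλ_expected = 0.2456 pm

Given shift: 0.2456 pm
Expected shift: 0.2456 pm
Difference: 0.0000 pm

The values match. This is consistent with Compton scattering at the stated angle.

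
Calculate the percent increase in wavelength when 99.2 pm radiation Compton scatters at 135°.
4.1754%

Calculate the Compton shift:
Δλ = λ_C(1 - cos(135°))
Δλ = 2.4263 × (1 - cos(135°))
Δλ = 2.4263 × 1.7071
Δλ = 4.1420 pm

Percentage change:
(Δλ/λ₀) × 100 = (4.1420/99.2) × 100
= 4.1754%

(Intermediate values are shown rounded; full precision is carried through to the final answer.)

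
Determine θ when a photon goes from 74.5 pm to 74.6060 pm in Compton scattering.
17.00°

First find the wavelength shift:
Δλ = λ' - λ = 74.6060 - 74.5 = 0.1060 pm

Using Δλ = λ_C(1 - cos θ), with λ_C = h/(m_e·c) ≈ 2.42631024 pm:
cos θ = 1 - Δλ/λ_C
cos θ = 1 - 0.1060/2.42631024
cos θ = 0.956312

θ = arccos(0.956312)
θ = 17.00°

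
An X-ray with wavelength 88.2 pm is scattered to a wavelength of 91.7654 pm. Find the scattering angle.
118.00°

First find the wavelength shift:
Δλ = λ' - λ = 91.7654 - 88.2 = 3.5654 pm

Using Δλ = λ_C(1 - cos θ), with λ_C = h/(m_e·c) ≈ 2.42631024 pm:
cos θ = 1 - Δλ/λ_C
cos θ = 1 - 3.5654/2.42631024
cos θ = -0.469474

θ = arccos(-0.469474)
θ = 118.00°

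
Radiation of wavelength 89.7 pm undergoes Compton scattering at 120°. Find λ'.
93.3395 pm

Using the Compton formula: λ' = λ + λ_C(1 − cos θ)

For θ = 120°, cos θ = -1/2 (exact) = -0.5000, so:
1 − cos 120° = 1 − (-1/2) = 1.5000

Δλ = λ_C × 1.5000 = 2.4263 × 1.5000 = 3.6395 pm

λ' = 89.7 + 3.6395 = 93.3395 pm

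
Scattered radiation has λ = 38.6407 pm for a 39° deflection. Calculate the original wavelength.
38.1000 pm

From λ' = λ + Δλ, we have λ = λ' - Δλ

First calculate the Compton shift:
Δλ = λ_C(1 - cos θ)
Δλ = 2.4263 × (1 - cos(39°))
Δλ = 2.4263 × 0.2229
Δλ = 0.5407 pm

Initial wavelength:
λ = λ' - Δλ
λ = 38.6407 - 0.5407
λ = 38.1000 pm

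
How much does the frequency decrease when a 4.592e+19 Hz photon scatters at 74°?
9.740e+18 Hz (decrease)

Convert frequency to wavelength (c = 299792458 m/s):
λ₀ = c/f₀ = 299792458/4.592e+19 = 6.5285814e-12 m = 6.5286 pm

Calculate Compton shift:
Δλ = λ_C(1 - cos(74°)) = 1.7575 pm

Final wavelength:
λ' = λ₀ + Δλ = 6.5286 + 1.7575 = 8.2861 pm

Final frequency:
f' = c/λ' = 299792458/8.2861099e-12 = 3.6180121e+19 Hz

Frequency shift (decrease):
Δf = f₀ - f' = 4.592e+19 - 3.6180121e+19 = 9.740e+18 Hz

(Intermediate values are shown rounded; full precision is carried through to the final answer.)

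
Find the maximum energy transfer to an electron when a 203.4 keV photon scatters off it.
90.1539 keV

Maximum energy transfer occurs at θ = 180° (backscattering).

Initial photon: E₀ = 203.4 keV → λ₀ = 6.0956 pm

Maximum Compton shift (at 180°):
Δλ_max = 2λ_C = 2 × 2.4263 = 4.8526 pm

Final wavelength:
λ' = 6.0956 + 4.8526 = 10.9482 pm

Minimum photon energy (maximum energy to electron):
E'_min = hc/λ' = 113.2461 keV

Maximum electron kinetic energy:
K_max = E₀ - E'_min = 203.4000 - 113.2461 = 90.1539 keV

(Intermediate values are shown rounded; full precision is carried through to the final answer.)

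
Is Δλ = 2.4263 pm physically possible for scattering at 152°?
No, inconsistent

Calculate the expected shift for θ = 152°:

Δλ_expected = λ_C(1 - cos(152°))
Δλ_expected = 2.4263 × (1 - cos(152°))
Δλ_expected = 2.4263 × 1.8829
Δλ_expected = 4.5686 pm

Given shift: 2.4263 pm
Expected shift: 4.5686 pm
Difference: 2.1423 pm

The values do not match. The given shift corresponds to θ ≈ 90.0°, not 152°.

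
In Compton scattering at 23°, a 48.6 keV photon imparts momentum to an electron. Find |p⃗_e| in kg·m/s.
1.0319e-23 kg·m/s

The electron is initially at rest, so by conservation of momentum:
p⃗_e = p⃗₀ − p⃗'  (incident photon momentum minus scattered photon momentum)

Photon momentum magnitudes (p = h/λ = E/c):
λ₀ = hc/E₀ = 25.5112 pm → p₀ = h/λ₀ = 2.5973e-23 kg·m/s
Δλ = λ_C(1 − cos 23°) = 0.1929 pm
λ' = 25.7040 pm → p' = h/λ' = 2.5778e-23 kg·m/s

The scattered photon makes angle θ = 23° with the incident direction, so by the law of cosines:
|p⃗_e|² = p₀² + p'² − 2p₀p'cos θ
|p⃗_e|² = (2.5973e-23)² + (2.5778e-23)² − 2·2.5973e-23·2.5778e-23·cos(23°)
|p⃗_e| = 1.0319e-23 kg·m/s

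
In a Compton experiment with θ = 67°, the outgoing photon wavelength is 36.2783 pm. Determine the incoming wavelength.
34.8000 pm

From λ' = λ + Δλ, we have λ = λ' - Δλ

First calculate the Compton shift:
Δλ = λ_C(1 - cos θ)
Δλ = 2.4263 × (1 - cos(67°))
Δλ = 2.4263 × 0.6093
Δλ = 1.4783 pm

Initial wavelength:
λ = λ' - Δλ
λ = 36.2783 - 1.4783
λ = 34.8000 pm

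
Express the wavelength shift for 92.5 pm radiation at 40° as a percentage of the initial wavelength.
0.6137%

Calculate the Compton shift:
Δλ = λ_C(1 - cos(40°))
Δλ = 2.4263 × (1 - cos(40°))
Δλ = 2.4263 × 0.2340
Δλ = 0.5676 pm

Percentage change:
(Δλ/λ₀) × 100 = (0.5676/92.5) × 100
= 0.6137%

(Intermediate values are shown rounded; full precision is carried through to the final answer.)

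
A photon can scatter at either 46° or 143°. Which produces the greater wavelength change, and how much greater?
143° produces the larger shift by a factor of 5.891

Calculate both shifts using Δλ = λ_C(1 - cos θ):

For θ₁ = 46°:
Δλ₁ = 2.4263 × (1 - cos(46°))
Δλ₁ = 2.4263 × 0.3053
Δλ₁ = 0.7409 pm

For θ₂ = 143°:
Δλ₂ = 2.4263 × (1 - cos(143°))
Δλ₂ = 2.4263 × 1.7986
Δλ₂ = 4.3640 pm

The 143° angle produces the larger shift.
Ratio: 4.3640/0.7409 = 5.891

(Intermediate values are shown rounded; full precision is carried through to the final answer.)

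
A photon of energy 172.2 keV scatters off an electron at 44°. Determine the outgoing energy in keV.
157.3208 keV

First convert energy to wavelength:
λ = hc/E, with hc ≈ 1239.842 keV·pm (i.e. 1239.842 eV·nm)

For E = 172.2 keV = 172200 eV:
λ = 1239.842 keV·pm / 172.2 keV
λ = 7.2000 pm

Calculate the Compton shift:
Δλ = λ_C(1 - cos(44°)) = 2.4263 × 0.2807
Δλ = 0.6810 pm

Final wavelength:
λ' = 7.2000 + 0.6810 = 7.8810 pm

Final energy:
E' = hc/λ' = 1239.842 / 7.8810 = 157.3208 keV

(Intermediate values are shown rounded; full precision is carried through to the final answer.)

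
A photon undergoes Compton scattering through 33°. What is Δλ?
0.3914 pm

Using the Compton scattering formula:
Δλ = λ_C(1 - cos θ)

where λ_C = h/(m_e·c) ≈ 2.4263 pm is the Compton wavelength of an electron.

For θ = 33°:
cos(33°) = 0.8387
1 - cos(33°) = 0.1613

Δλ = 2.4263 × 0.1613
Δλ = 0.3914 pm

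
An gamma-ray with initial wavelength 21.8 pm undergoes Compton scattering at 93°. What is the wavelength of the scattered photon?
24.3533 pm

Using the Compton scattering formula:
λ' = λ + Δλ = λ + λ_C(1 - cos θ)

Given:
- Initial wavelength λ = 21.8 pm
- Scattering angle θ = 93°
- Compton wavelength λ_C ≈ 2.4263 pm

Calculate the shift:
Δλ = 2.4263 × (1 - cos(93°))
Δλ = 2.4263 × 1.0523
Δλ = 2.5533 pm

Final wavelength:
λ' = 21.8 + 2.5533 = 24.3533 pm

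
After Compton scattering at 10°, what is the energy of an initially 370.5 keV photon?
366.4634 keV

First convert energy to wavelength:
λ = hc/E, with hc ≈ 1239.842 keV·pm (i.e. 1239.842 eV·nm)

For E = 370.5 keV = 370500 eV:
λ = 1239.842 keV·pm / 370.5 keV
λ = 3.3464 pm

Calculate the Compton shift:
Δλ = λ_C(1 - cos(10°)) = 2.4263 × 0.0152
Δλ = 0.0369 pm

Final wavelength:
λ' = 3.3464 + 0.0369 = 3.3833 pm

Final energy:
E' = hc/λ' = 1239.842 / 3.3833 = 366.4634 keV

(Intermediate values are shown rounded; full precision is carried through to the final answer.)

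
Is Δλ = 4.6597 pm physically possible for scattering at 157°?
Yes, consistent

Calculate the expected shift for θ = 157°:

Δλ_expected = λ_C(1 - cos(157°))
Δλ_expected = 2.4263 × (1 - cos(157°))
Δλ_expected = 2.4263 × 1.9205
Δλ_expected = 4.6597 pm

Given shift: 4.6597 pm
Expected shift: 4.6597 pm
Difference: 0.0000 pm

The values match. This is consistent with Compton scattering at the stated angle.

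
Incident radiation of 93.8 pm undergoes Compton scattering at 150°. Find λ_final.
98.3276 pm

Using the Compton scattering formula:
λ' = λ + Δλ = λ + λ_C(1 - cos θ)

Given:
- Initial wavelength λ = 93.8 pm
- Scattering angle θ = 150°
- Compton wavelength λ_C ≈ 2.4263 pm

Calculate the shift:
Δλ = 2.4263 × (1 - cos(150°))
Δλ = 2.4263 × 1.8660
Δλ = 4.5276 pm

Final wavelength:
λ' = 93.8 + 4.5276 = 98.3276 pm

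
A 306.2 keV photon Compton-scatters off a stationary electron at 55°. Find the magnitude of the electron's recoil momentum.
1.3892e-22 kg·m/s

The electron is initially at rest, so by conservation of momentum:
p⃗_e = p⃗₀ − p⃗'  (incident photon momentum minus scattered photon momentum)

Photon momentum magnitudes (p = h/λ = E/c):
λ₀ = hc/E₀ = 4.0491 pm → p₀ = h/λ₀ = 1.6364e-22 kg·m/s
Δλ = λ_C(1 − cos 55°) = 1.0346 pm
λ' = 5.0838 pm → p' = h/λ' = 1.3034e-22 kg·m/s

The scattered photon makes angle θ = 55° with the incident direction, so by the law of cosines:
|p⃗_e|² = p₀² + p'² − 2p₀p'cos θ
|p⃗_e|² = (1.6364e-22)² + (1.3034e-22)² − 2·1.6364e-22·1.3034e-22·cos(55°)
|p⃗_e| = 1.3892e-22 kg·m/s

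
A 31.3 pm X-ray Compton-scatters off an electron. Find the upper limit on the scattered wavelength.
36.1526 pm (at θ = 180°)

The Compton shift is Δλ = λ_C(1 − cos θ).

Since cos θ ranges from −1 to 1, the factor (1 − cos θ) ranges from 0 to 2; the maximum shift occurs at θ = 180° (backscattering):
Δλ_max = 2λ_C = 2 × 2.4263 pm = 4.8526 pm

Maximum scattered wavelength:
λ'_max = λ₀ + Δλ_max = 31.3 + 4.8526 = 36.1526 pm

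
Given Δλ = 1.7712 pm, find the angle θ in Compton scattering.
74.34°

From the Compton formula Δλ = λ_C(1 - cos θ), we can solve for θ:

cos θ = 1 - Δλ/λ_C

Given:
- Δλ = 1.7712 pm
- λ_C = h/(m_e·c) ≈ 2.42631024 pm

cos θ = 1 - 1.7712/2.42631024
cos θ = 1 - 0.729997
cos θ = 0.270003

θ = arccos(0.270003)
θ = 74.34°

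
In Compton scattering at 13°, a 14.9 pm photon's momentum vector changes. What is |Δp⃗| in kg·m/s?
1.0049e-23 kg·m/s

Photon momentum magnitude is p = h/λ.

Initial momentum:
p₀ = h/λ = 6.6261e-34/1.4900e-11 = 4.4470e-23 kg·m/s

After scattering:
λ' = λ + Δλ = 14.9 + 0.0622 = 14.9622 pm
p' = h/λ' = 6.6261e-34/1.4962e-11 = 4.4285e-23 kg·m/s

Momentum is a vector; the scattered photon's direction makes angle θ = 13° with the incident direction. The magnitude of the vector change Δp⃗ = p⃗₀ − p⃗' is found from the law of cosines:
|Δp⃗|² = p₀² + p'² − 2p₀p'cos θ
|Δp⃗|² = (4.4470e-23)² + (4.4285e-23)² − 2·4.4470e-23·4.4285e-23·cos(13°)
|Δp⃗| = 1.0049e-23 kg·m/s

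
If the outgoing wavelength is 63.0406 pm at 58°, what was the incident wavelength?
61.9000 pm

From λ' = λ + Δλ, we have λ = λ' - Δλ

First calculate the Compton shift:
Δλ = λ_C(1 - cos θ)
Δλ = 2.4263 × (1 - cos(58°))
Δλ = 2.4263 × 0.4701
Δλ = 1.1406 pm

Initial wavelength:
λ = λ' - Δλ
λ = 63.0406 - 1.1406
λ = 61.9000 pm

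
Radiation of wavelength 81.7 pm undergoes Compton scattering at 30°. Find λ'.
82.0251 pm

Using the Compton formula: λ' = λ + λ_C(1 − cos θ)

For θ = 30°, cos θ = √3/2 (exact) ≈ 0.8660, so:
1 − cos 30° = 1 − (√3/2) ≈ 0.1340

Δλ = λ_C × 0.1340 = 2.4263 × 0.1340 = 0.3251 pm

λ' = 81.7 + 0.3251 = 82.0251 pm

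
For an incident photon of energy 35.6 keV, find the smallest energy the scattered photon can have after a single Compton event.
31.2463 keV (at θ = 180°)

The scattered photon has minimum energy when its wavelength is maximum, i.e., when the Compton shift Δλ = λ_C(1 − cos θ) is maximum. This occurs at θ = 180° (backscattering), giving Δλ_max = 2λ_C = 4.8526 pm.

Initial wavelength: λ₀ = hc/E₀ = 34.8270 pm
Maximum final wavelength: λ'_max = λ₀ + 2λ_C = 34.8270 + 4.8526 = 39.6796 pm
Minimum final energy: E'_min = hc/λ'_max = 31.2463 keV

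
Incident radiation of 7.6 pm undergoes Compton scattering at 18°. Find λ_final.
7.7188 pm

Using the Compton scattering formula:
λ' = λ + Δλ = λ + λ_C(1 - cos θ)

Given:
- Initial wavelength λ = 7.6 pm
- Scattering angle θ = 18°
- Compton wavelength λ_C ≈ 2.4263 pm

Calculate the shift:
Δλ = 2.4263 × (1 - cos(18°))
Δλ = 2.4263 × 0.0489
Δλ = 0.1188 pm

Final wavelength:
λ' = 7.6 + 0.1188 = 7.7188 pm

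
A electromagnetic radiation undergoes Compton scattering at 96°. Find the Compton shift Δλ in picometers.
2.6799 pm

Using the Compton scattering formula:
Δλ = λ_C(1 - cos θ)

where λ_C = h/(m_e·c) ≈ 2.4263 pm is the Compton wavelength of an electron.

For θ = 96°:
cos(96°) = -0.1045
1 - cos(96°) = 1.1045

Δλ = 2.4263 × 1.1045
Δλ = 2.6799 pm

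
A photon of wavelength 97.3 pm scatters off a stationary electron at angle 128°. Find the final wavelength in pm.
101.2201 pm

Using the Compton scattering formula:
λ' = λ + Δλ = λ + λ_C(1 - cos θ)

Given:
- Initial wavelength λ = 97.3 pm
- Scattering angle θ = 128°
- Compton wavelength λ_C ≈ 2.4263 pm

Calculate the shift:
Δλ = 2.4263 × (1 - cos(128°))
Δλ = 2.4263 × 1.6157
Δλ = 3.9201 pm

Final wavelength:
λ' = 97.3 + 3.9201 = 101.2201 pm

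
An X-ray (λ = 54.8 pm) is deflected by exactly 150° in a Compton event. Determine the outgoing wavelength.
59.3276 pm

Using the Compton formula: λ' = λ + λ_C(1 − cos θ)

For θ = 150°, cos θ = -√3/2 (exact) ≈ -0.8660, so:
1 − cos 150° = 1 − (-√3/2) ≈ 1.8660

Δλ = λ_C × 1.8660 = 2.4263 × 1.8660 = 4.5276 pm

λ' = 54.8 + 4.5276 = 59.3276 pm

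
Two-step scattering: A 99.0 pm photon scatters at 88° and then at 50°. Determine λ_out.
102.2083 pm

Apply Compton shift twice:

First scattering at θ₁ = 88°:
Δλ₁ = λ_C(1 - cos(88°))
Δλ₁ = 2.4263 × 0.9651
Δλ₁ = 2.3416 pm

After first scattering:
λ₁ = 99.0 + 2.3416 = 101.3416 pm

Second scattering at θ₂ = 50°:
Δλ₂ = λ_C(1 - cos(50°))
Δλ₂ = 2.4263 × 0.3572
Δλ₂ = 0.8667 pm

Final wavelength:
λ₂ = 101.3416 + 0.8667 = 102.2083 pm

Total shift: Δλ_total = 2.3416 + 0.8667 = 3.2083 pm

(Intermediate values are shown rounded; full precision is carried through to the final answer.)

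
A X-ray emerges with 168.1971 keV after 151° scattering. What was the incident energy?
439.2001 keV

Convert final energy to wavelength (hc ≈ 1239.842 keV·pm):
λ' = hc/E' = 1239.842 / 168.1971 = 7.3714 pm

Calculate the Compton shift:
Δλ = λ_C(1 - cos(151°))
Δλ = 2.4263 × (1 - cos(151°))
Δλ = 4.5484 pm

Initial wavelength:
λ = λ' - Δλ = 7.3714 - 4.5484 = 2.8230 pm

Initial energy:
E = hc/λ = 1239.842 / 2.8230 = 439.2001 keV

(Intermediate values are shown rounded; full precision is carried through to the final answer.)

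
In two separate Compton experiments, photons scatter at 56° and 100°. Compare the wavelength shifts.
100° produces the larger shift by a factor of 2.662

Calculate both shifts using Δλ = λ_C(1 - cos θ):

For θ₁ = 56°:
Δλ₁ = 2.4263 × (1 - cos(56°))
Δλ₁ = 2.4263 × 0.4408
Δλ₁ = 1.0695 pm

For θ₂ = 100°:
Δλ₂ = 2.4263 × (1 - cos(100°))
Δλ₂ = 2.4263 × 1.1736
Δλ₂ = 2.8476 pm

The 100° angle produces the larger shift.
Ratio: 2.8476/1.0695 = 2.662

(Intermediate values are shown rounded; full precision is carried through to the final answer.)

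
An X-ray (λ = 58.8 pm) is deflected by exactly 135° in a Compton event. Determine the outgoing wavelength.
62.9420 pm

Using the Compton formula: λ' = λ + λ_C(1 − cos θ)

For θ = 135°, cos θ = -√2/2 (exact) ≈ -0.7071, so:
1 − cos 135° = 1 − (-√2/2) ≈ 1.7071

Δλ = λ_C × 1.7071 = 2.4263 × 1.7071 = 4.1420 pm

λ' = 58.8 + 4.1420 = 62.9420 pm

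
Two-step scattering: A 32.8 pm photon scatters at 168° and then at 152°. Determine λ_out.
42.1682 pm

Apply Compton shift twice:

First scattering at θ₁ = 168°:
Δλ₁ = λ_C(1 - cos(168°))
Δλ₁ = 2.4263 × 1.9781
Δλ₁ = 4.7996 pm

After first scattering:
λ₁ = 32.8 + 4.7996 = 37.5996 pm

Second scattering at θ₂ = 152°:
Δλ₂ = λ_C(1 - cos(152°))
Δλ₂ = 2.4263 × 1.8829
Δλ₂ = 4.5686 pm

Final wavelength:
λ₂ = 37.5996 + 4.5686 = 42.1682 pm

Total shift: Δλ_total = 4.7996 + 4.5686 = 9.3682 pm

(Intermediate values are shown rounded; full precision is carried through to the final answer.)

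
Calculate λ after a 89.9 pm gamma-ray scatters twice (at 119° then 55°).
94.5372 pm

Apply Compton shift twice:

First scattering at θ₁ = 119°:
Δλ₁ = λ_C(1 - cos(119°))
Δλ₁ = 2.4263 × 1.4848
Δλ₁ = 3.6026 pm

After first scattering:
λ₁ = 89.9 + 3.6026 = 93.5026 pm

Second scattering at θ₂ = 55°:
Δλ₂ = λ_C(1 - cos(55°))
Δλ₂ = 2.4263 × 0.4264
Δλ₂ = 1.0346 pm

Final wavelength:
λ₂ = 93.5026 + 1.0346 = 94.5372 pm

Total shift: Δλ_total = 3.6026 + 1.0346 = 4.6372 pm

(Intermediate values are shown rounded; full precision is carried through to the final answer.)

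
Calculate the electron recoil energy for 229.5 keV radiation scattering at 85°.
66.7314 keV

By energy conservation: K_e = E_initial - E_final

First find the scattered photon energy:
Initial wavelength: λ = hc/E = 5.4024 pm
Compton shift: Δλ = λ_C(1 - cos(85°)) = 2.2148 pm
Final wavelength: λ' = 5.4024 + 2.2148 = 7.6172 pm
Final photon energy: E' = hc/λ' = 162.7686 keV

Electron kinetic energy:
K_e = E - E' = 229.5000 - 162.7686 = 66.7314 keV

(Intermediate values are shown rounded; full precision is carried through to the final answer.)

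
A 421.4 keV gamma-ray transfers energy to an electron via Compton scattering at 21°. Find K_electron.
21.8830 keV

By energy conservation: K_e = E_initial - E_final

First find the scattered photon energy:
Initial wavelength: λ = hc/E = 2.9422 pm
Compton shift: Δλ = λ_C(1 - cos(21°)) = 0.1612 pm
Final wavelength: λ' = 2.9422 + 0.1612 = 3.1034 pm
Final photon energy: E' = hc/λ' = 399.5170 keV

Electron kinetic energy:
K_e = E - E' = 421.4000 - 399.5170 = 21.8830 keV

(Intermediate values are shown rounded; full precision is carried through to the final answer.)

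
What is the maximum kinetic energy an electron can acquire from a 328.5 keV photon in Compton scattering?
184.7814 keV

Maximum energy transfer occurs at θ = 180° (backscattering).

Initial photon: E₀ = 328.5 keV → λ₀ = 3.7743 pm

Maximum Compton shift (at 180°):
Δλ_max = 2λ_C = 2 × 2.4263 = 4.8526 pm

Final wavelength:
λ' = 3.7743 + 4.8526 = 8.6269 pm

Minimum photon energy (maximum energy to electron):
E'_min = hc/λ' = 143.7186 keV

Maximum electron kinetic energy:
K_max = E₀ - E'_min = 328.5000 - 143.7186 = 184.7814 keV

(Intermediate values are shown rounded; full precision is carried through to the final answer.)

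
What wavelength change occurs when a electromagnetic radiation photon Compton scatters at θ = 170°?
4.8158 pm

Using the Compton scattering formula:
Δλ = λ_C(1 - cos θ)

where λ_C = h/(m_e·c) ≈ 2.4263 pm is the Compton wavelength of an electron.

For θ = 170°:
cos(170°) = -0.9848
1 - cos(170°) = 1.9848

Δλ = 2.4263 × 1.9848
Δλ = 4.8158 pm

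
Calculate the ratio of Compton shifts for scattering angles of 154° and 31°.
154° produces the larger shift by a factor of 13.294

Calculate both shifts using Δλ = λ_C(1 - cos θ):

For θ₁ = 31°:
Δλ₁ = 2.4263 × (1 - cos(31°))
Δλ₁ = 2.4263 × 0.1428
Δλ₁ = 0.3466 pm

For θ₂ = 154°:
Δλ₂ = 2.4263 × (1 - cos(154°))
Δλ₂ = 2.4263 × 1.8988
Δλ₂ = 4.6071 pm

The 154° angle produces the larger shift.
Ratio: 4.6071/0.3466 = 13.294

(Intermediate values are shown rounded; full precision is carried through to the final answer.)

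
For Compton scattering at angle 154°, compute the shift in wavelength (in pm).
4.6071 pm

Using the Compton scattering formula:
Δλ = λ_C(1 - cos θ)

where λ_C = h/(m_e·c) ≈ 2.4263 pm is the Compton wavelength of an electron.

For θ = 154°:
cos(154°) = -0.8988
1 - cos(154°) = 1.8988

Δλ = 2.4263 × 1.8988
Δλ = 4.6071 pm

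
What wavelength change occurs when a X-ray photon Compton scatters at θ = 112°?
3.3352 pm

Using the Compton scattering formula:
Δλ = λ_C(1 - cos θ)

where λ_C = h/(m_e·c) ≈ 2.4263 pm is the Compton wavelength of an electron.

For θ = 112°:
cos(112°) = -0.3746
1 - cos(112°) = 1.3746

Δλ = 2.4263 × 1.3746
Δλ = 3.3352 pm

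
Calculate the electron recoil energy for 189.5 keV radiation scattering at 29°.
8.4196 keV

By energy conservation: K_e = E_initial - E_final

First find the scattered photon energy:
Initial wavelength: λ = hc/E = 6.5427 pm
Compton shift: Δλ = λ_C(1 - cos(29°)) = 0.3042 pm
Final wavelength: λ' = 6.5427 + 0.3042 = 6.8469 pm
Final photon energy: E' = hc/λ' = 181.0804 keV

Electron kinetic energy:
K_e = E - E' = 189.5000 - 181.0804 = 8.4196 keV

(Intermediate values are shown rounded; full precision is carried through to the final answer.)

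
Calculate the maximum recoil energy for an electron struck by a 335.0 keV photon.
190.0510 keV

Maximum energy transfer occurs at θ = 180° (backscattering).

Initial photon: E₀ = 335.0 keV → λ₀ = 3.7010 pm

Maximum Compton shift (at 180°):
Δλ_max = 2λ_C = 2 × 2.4263 = 4.8526 pm

Final wavelength:
λ' = 3.7010 + 4.8526 = 8.5536 pm

Minimum photon energy (maximum energy to electron):
E'_min = hc/λ' = 144.9490 keV

Maximum electron kinetic energy:
K_max = E₀ - E'_min = 335.0000 - 144.9490 = 190.0510 keV

(Intermediate values are shown rounded; full precision is carried through to the final answer.)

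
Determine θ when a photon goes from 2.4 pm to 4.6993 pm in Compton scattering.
87.00°

First find the wavelength shift:
Δλ = λ' - λ = 4.6993 - 2.4 = 2.2993 pm

Using Δλ = λ_C(1 - cos θ), with λ_C = h/(m_e·c) ≈ 2.42631024 pm:
cos θ = 1 - Δλ/λ_C
cos θ = 1 - 2.2993/2.42631024
cos θ = 0.052347

θ = arccos(0.052347)
θ = 87.00°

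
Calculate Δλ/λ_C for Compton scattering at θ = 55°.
0.4264 λ_C

The Compton shift formula is:
Δλ = λ_C(1 - cos θ)

Dividing both sides by λ_C:
Δλ/λ_C = 1 - cos θ

For θ = 55°:
Δλ/λ_C = 1 - cos(55°)
Δλ/λ_C = 1 - 0.5736
Δλ/λ_C = 0.4264

This means the shift is 0.4264 × λ_C = 1.0346 pm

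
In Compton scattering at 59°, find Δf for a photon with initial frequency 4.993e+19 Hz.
8.182e+18 Hz (decrease)

Convert frequency to wavelength (c = 299792458 m/s):
λ₀ = c/f₀ = 299792458/4.993e+19 = 6.0042551e-12 m = 6.0043 pm

Calculate Compton shift:
Δλ = λ_C(1 - cos(59°)) = 1.1767 pm

Final wavelength:
λ' = λ₀ + Δλ = 6.0043 + 1.1767 = 7.1809 pm

Final frequency:
f' = c/λ' = 299792458/7.1809232e-12 = 4.1748456e+19 Hz

Frequency shift (decrease):
Δf = f₀ - f' = 4.993e+19 - 4.1748456e+19 = 8.182e+18 Hz

(Intermediate values are shown rounded; full precision is carried through to the final answer.)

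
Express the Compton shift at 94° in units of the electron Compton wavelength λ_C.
1.0698 λ_C

The Compton shift formula is:
Δλ = λ_C(1 - cos θ)

Dividing both sides by λ_C:
Δλ/λ_C = 1 - cos θ

For θ = 94°:
Δλ/λ_C = 1 - cos(94°)
Δλ/λ_C = 1 - -0.0698
Δλ/λ_C = 1.0698

This means the shift is 1.0698 × λ_C = 2.5956 pm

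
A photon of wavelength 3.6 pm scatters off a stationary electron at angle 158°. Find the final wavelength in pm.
8.2759 pm

Using the Compton scattering formula:
λ' = λ + Δλ = λ + λ_C(1 - cos θ)

Given:
- Initial wavelength λ = 3.6 pm
- Scattering angle θ = 158°
- Compton wavelength λ_C ≈ 2.4263 pm

Calculate the shift:
Δλ = 2.4263 × (1 - cos(158°))
Δλ = 2.4263 × 1.9272
Δλ = 4.6759 pm

Final wavelength:
λ' = 3.6 + 4.6759 = 8.2759 pm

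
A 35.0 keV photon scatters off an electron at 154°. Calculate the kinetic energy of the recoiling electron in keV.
4.0280 keV

By energy conservation: K_e = E_initial - E_final

First find the scattered photon energy:
Initial wavelength: λ = hc/E = 35.4241 pm
Compton shift: Δλ = λ_C(1 - cos(154°)) = 4.6071 pm
Final wavelength: λ' = 35.4241 + 4.6071 = 40.0311 pm
Final photon energy: E' = hc/λ' = 30.9720 keV

Electron kinetic energy:
K_e = E - E' = 35.0000 - 30.9720 = 4.0280 keV

(Intermediate values are shown rounded; full precision is carried through to the final answer.)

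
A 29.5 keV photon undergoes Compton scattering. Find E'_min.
26.4465 keV (at θ = 180°)

The scattered photon has minimum energy when its wavelength is maximum, i.e., when the Compton shift Δλ = λ_C(1 − cos θ) is maximum. This occurs at θ = 180° (backscattering), giving Δλ_max = 2λ_C = 4.8526 pm.

Initial wavelength: λ₀ = hc/E₀ = 42.0285 pm
Maximum final wavelength: λ'_max = λ₀ + 2λ_C = 42.0285 + 4.8526 = 46.8812 pm
Minimum final energy: E'_min = hc/λ'_max = 26.4465 keV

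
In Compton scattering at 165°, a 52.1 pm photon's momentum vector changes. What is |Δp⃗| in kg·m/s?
2.4161e-23 kg·m/s

Photon momentum magnitude is p = h/λ.

Initial momentum:
p₀ = h/λ = 6.6261e-34/5.2100e-11 = 1.2718e-23 kg·m/s

After scattering:
λ' = λ + Δλ = 52.1 + 4.7699 = 56.8699 pm
p' = h/λ' = 6.6261e-34/5.6870e-11 = 1.1651e-23 kg·m/s

Momentum is a vector; the scattered photon's direction makes angle θ = 165° with the incident direction. The magnitude of the vector change Δp⃗ = p⃗₀ − p⃗' is found from the law of cosines:
|Δp⃗|² = p₀² + p'² − 2p₀p'cos θ
|Δp⃗|² = (1.2718e-23)² + (1.1651e-23)² − 2·1.2718e-23·1.1651e-23·cos(165°)
|Δp⃗| = 2.4161e-23 kg·m/s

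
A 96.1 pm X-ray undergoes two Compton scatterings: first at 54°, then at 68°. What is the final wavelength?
98.6176 pm

Apply Compton shift twice:

First scattering at θ₁ = 54°:
Δλ₁ = λ_C(1 - cos(54°))
Δλ₁ = 2.4263 × 0.4122
Δλ₁ = 1.0002 pm

After first scattering:
λ₁ = 96.1 + 1.0002 = 97.1002 pm

Second scattering at θ₂ = 68°:
Δλ₂ = λ_C(1 - cos(68°))
Δλ₂ = 2.4263 × 0.6254
Δλ₂ = 1.5174 pm

Final wavelength:
λ₂ = 97.1002 + 1.5174 = 98.6176 pm

Total shift: Δλ_total = 1.0002 + 1.5174 = 2.5176 pm

(Intermediate values are shown rounded; full precision is carried through to the final answer.)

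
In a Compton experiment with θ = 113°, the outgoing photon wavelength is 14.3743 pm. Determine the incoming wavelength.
11.0000 pm

From λ' = λ + Δλ, we have λ = λ' - Δλ

First calculate the Compton shift:
Δλ = λ_C(1 - cos θ)
Δλ = 2.4263 × (1 - cos(113°))
Δλ = 2.4263 × 1.3907
Δλ = 3.3743 pm

Initial wavelength:
λ = λ' - Δλ
λ = 14.3743 - 3.3743
λ = 11.0000 pm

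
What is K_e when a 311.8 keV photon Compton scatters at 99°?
128.9937 keV

By energy conservation: K_e = E_initial - E_final

First find the scattered photon energy:
Initial wavelength: λ = hc/E = 3.9764 pm
Compton shift: Δλ = λ_C(1 - cos(99°)) = 2.8059 pm
Final wavelength: λ' = 3.9764 + 2.8059 = 6.7823 pm
Final photon energy: E' = hc/λ' = 182.8063 keV

Electron kinetic energy:
K_e = E - E' = 311.8000 - 182.8063 = 128.9937 keV

(Intermediate values are shown rounded; full precision is carried through to the final answer.)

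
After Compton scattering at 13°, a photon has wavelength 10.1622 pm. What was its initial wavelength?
10.1000 pm

From λ' = λ + Δλ, we have λ = λ' - Δλ

First calculate the Compton shift:
Δλ = λ_C(1 - cos θ)
Δλ = 2.4263 × (1 - cos(13°))
Δλ = 2.4263 × 0.0256
Δλ = 0.0622 pm

Initial wavelength:
λ = λ' - Δλ
λ = 10.1622 - 0.0622
λ = 10.1000 pm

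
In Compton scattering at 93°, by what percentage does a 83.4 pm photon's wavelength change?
3.0615%

Calculate the Compton shift:
Δλ = λ_C(1 - cos(93°))
Δλ = 2.4263 × (1 - cos(93°))
Δλ = 2.4263 × 1.0523
Δλ = 2.5533 pm

Percentage change:
(Δλ/λ₀) × 100 = (2.5533/83.4) × 100
= 3.0615%

(Intermediate values are shown rounded; full precision is carried through to the final answer.)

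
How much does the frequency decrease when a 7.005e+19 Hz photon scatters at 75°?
2.073e+19 Hz (decrease)

Convert frequency to wavelength (c = 299792458 m/s):
λ₀ = c/f₀ = 299792458/7.005e+19 = 4.2796925e-12 m = 4.2797 pm

Calculate Compton shift:
Δλ = λ_C(1 - cos(75°)) = 1.7983 pm

Final wavelength:
λ' = λ₀ + Δλ = 4.2797 + 1.7983 = 6.0780 pm

Final frequency:
f' = c/λ' = 299792458/6.0780274e-12 = 4.9323973e+19 Hz

Frequency shift (decrease):
Δf = f₀ - f' = 7.005e+19 - 4.9323973e+19 = 2.073e+19 Hz

(Intermediate values are shown rounded; full precision is carried through to the final answer.)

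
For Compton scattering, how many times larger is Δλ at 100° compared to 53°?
100° produces the larger shift by a factor of 2.947

Calculate both shifts using Δλ = λ_C(1 - cos θ):

For θ₁ = 53°:
Δλ₁ = 2.4263 × (1 - cos(53°))
Δλ₁ = 2.4263 × 0.3982
Δλ₁ = 0.9661 pm

For θ₂ = 100°:
Δλ₂ = 2.4263 × (1 - cos(100°))
Δλ₂ = 2.4263 × 1.1736
Δλ₂ = 2.8476 pm

The 100° angle produces the larger shift.
Ratio: 2.8476/0.9661 = 2.947

(Intermediate values are shown rounded; full precision is carried through to the final answer.)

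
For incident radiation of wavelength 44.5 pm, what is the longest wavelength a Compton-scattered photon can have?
49.3526 pm (at θ = 180°)

The Compton shift is Δλ = λ_C(1 − cos θ).

Since cos θ ranges from −1 to 1, the factor (1 − cos θ) ranges from 0 to 2; the maximum shift occurs at θ = 180° (backscattering):
Δλ_max = 2λ_C = 2 × 2.4263 pm = 4.8526 pm

Maximum scattered wavelength:
λ'_max = λ₀ + Δλ_max = 44.5 + 4.8526 = 49.3526 pm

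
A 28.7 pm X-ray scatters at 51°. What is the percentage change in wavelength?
3.1337%

Calculate the Compton shift:
Δλ = λ_C(1 - cos(51°))
Δλ = 2.4263 × (1 - cos(51°))
Δλ = 2.4263 × 0.3707
Δλ = 0.8994 pm

Percentage change:
(Δλ/λ₀) × 100 = (0.8994/28.7) × 100
= 3.1337%

(Intermediate values are shown rounded; full precision is carried through to the final answer.)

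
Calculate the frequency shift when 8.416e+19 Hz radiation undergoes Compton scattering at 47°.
1.498e+19 Hz (decrease)

Convert frequency to wavelength (c = 299792458 m/s):
λ₀ = c/f₀ = 299792458/8.416e+19 = 3.5621727e-12 m = 3.5622 pm

Calculate Compton shift:
Δλ = λ_C(1 - cos(47°)) = 0.7716 pm

Final wavelength:
λ' = λ₀ + Δλ = 3.5622 + 0.7716 = 4.3337 pm

Final frequency:
f' = c/λ' = 299792458/4.3337434e-12 = 6.9176329e+19 Hz

Frequency shift (decrease):
Δf = f₀ - f' = 8.416e+19 - 6.9176329e+19 = 1.498e+19 Hz

(Intermediate values are shown rounded; full precision is carried through to the final answer.)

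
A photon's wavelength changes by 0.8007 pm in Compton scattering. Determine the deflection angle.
47.93°

From the Compton formula Δλ = λ_C(1 - cos θ), we can solve for θ:

cos θ = 1 - Δλ/λ_C

Given:
- Δλ = 0.8007 pm
- λ_C = h/(m_e·c) ≈ 2.42631024 pm

cos θ = 1 - 0.8007/2.42631024
cos θ = 1 - 0.330007
cos θ = 0.669993

θ = arccos(0.669993)
θ = 47.93°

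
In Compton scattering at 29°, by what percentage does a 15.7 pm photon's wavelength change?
1.9377%

Calculate the Compton shift:
Δλ = λ_C(1 - cos(29°))
Δλ = 2.4263 × (1 - cos(29°))
Δλ = 2.4263 × 0.1254
Δλ = 0.3042 pm

Percentage change:
(Δλ/λ₀) × 100 = (0.3042/15.7) × 100
= 1.9377%

(Intermediate values are shown rounded; full precision is carried through to the final answer.)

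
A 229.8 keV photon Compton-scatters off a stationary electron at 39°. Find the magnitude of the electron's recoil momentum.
7.8964e-23 kg·m/s

The electron is initially at rest, so by conservation of momentum:
p⃗_e = p⃗₀ − p⃗'  (incident photon momentum minus scattered photon momentum)

Photon momentum magnitudes (p = h/λ = E/c):
λ₀ = hc/E₀ = 5.3953 pm → p₀ = h/λ₀ = 1.2281e-22 kg·m/s
Δλ = λ_C(1 − cos 39°) = 0.5407 pm
λ' = 5.9360 pm → p' = h/λ' = 1.1162e-22 kg·m/s

The scattered photon makes angle θ = 39° with the incident direction, so by the law of cosines:
|p⃗_e|² = p₀² + p'² − 2p₀p'cos θ
|p⃗_e|² = (1.2281e-22)² + (1.1162e-22)² − 2·1.2281e-22·1.1162e-22·cos(39°)
|p⃗_e| = 7.8964e-23 kg·m/s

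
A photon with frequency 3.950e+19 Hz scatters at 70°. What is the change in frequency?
6.865e+18 Hz (decrease)

Convert frequency to wavelength (c = 299792458 m/s):
λ₀ = c/f₀ = 299792458/3.950e+19 = 7.5896825e-12 m = 7.5897 pm

Calculate Compton shift:
Δλ = λ_C(1 - cos(70°)) = 1.5965 pm

Final wavelength:
λ' = λ₀ + Δλ = 7.5897 + 1.5965 = 9.1861 pm

Final frequency:
f' = c/λ' = 299792458/9.1861457e-12 = 3.2635282e+19 Hz

Frequency shift (decrease):
Δf = f₀ - f' = 3.950e+19 - 3.2635282e+19 = 6.865e+18 Hz

(Intermediate values are shown rounded; full precision is carried through to the final answer.)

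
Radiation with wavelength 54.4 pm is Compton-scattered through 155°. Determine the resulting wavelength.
59.0253 pm

Using the Compton scattering formula:
λ' = λ + Δλ = λ + λ_C(1 - cos θ)

Given:
- Initial wavelength λ = 54.4 pm
- Scattering angle θ = 155°
- Compton wavelength λ_C ≈ 2.4263 pm

Calculate the shift:
Δλ = 2.4263 × (1 - cos(155°))
Δλ = 2.4263 × 1.9063
Δλ = 4.6253 pm

Final wavelength:
λ' = 54.4 + 4.6253 = 59.0253 pm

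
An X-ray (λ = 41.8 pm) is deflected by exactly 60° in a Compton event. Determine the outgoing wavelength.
43.0132 pm

Using the Compton formula: λ' = λ + λ_C(1 − cos θ)

For θ = 60°, cos θ = 1/2 (exact) = 0.5000, so:
1 − cos 60° = 1 − (1/2) = 0.5000

Δλ = λ_C × 0.5000 = 2.4263 × 0.5000 = 1.2132 pm

λ' = 41.8 + 1.2132 = 43.0132 pm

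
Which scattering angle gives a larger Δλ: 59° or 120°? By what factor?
120° produces the larger shift by a factor of 3.093

Calculate both shifts using Δλ = λ_C(1 - cos θ):

For θ₁ = 59°:
Δλ₁ = 2.4263 × (1 - cos(59°))
Δλ₁ = 2.4263 × 0.4850
Δλ₁ = 1.1767 pm

For θ₂ = 120°:
Δλ₂ = 2.4263 × (1 - cos(120°))
Δλ₂ = 2.4263 × 1.5000
Δλ₂ = 3.6395 pm

The 120° angle produces the larger shift.
Ratio: 3.6395/1.1767 = 3.093

(Intermediate values are shown rounded; full precision is carried through to the final answer.)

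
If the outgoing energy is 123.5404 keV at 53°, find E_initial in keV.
136.7000 keV

Convert final energy to wavelength (hc ≈ 1239.842 keV·pm):
λ' = hc/E' = 1239.842 / 123.5404 = 10.0359 pm

Calculate the Compton shift:
Δλ = λ_C(1 - cos(53°))
Δλ = 2.4263 × (1 - cos(53°))
Δλ = 0.9661 pm

Initial wavelength:
λ = λ' - Δλ = 10.0359 - 0.9661 = 9.0698 pm

Initial energy:
E = hc/λ = 1239.842 / 9.0698 = 136.7000 keV

(Intermediate values are shown rounded; full precision is carried through to the final answer.)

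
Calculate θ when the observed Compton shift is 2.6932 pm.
96.32°

From the Compton formula Δλ = λ_C(1 - cos θ), we can solve for θ:

cos θ = 1 - Δλ/λ_C

Given:
- Δλ = 2.6932 pm
- λ_C = h/(m_e·c) ≈ 2.42631024 pm

cos θ = 1 - 2.6932/2.42631024
cos θ = 1 - 1.109998
cos θ = -0.109998

θ = arccos(-0.109998)
θ = 96.32°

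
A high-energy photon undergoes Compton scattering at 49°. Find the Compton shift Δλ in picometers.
0.8345 pm

Using the Compton scattering formula:
Δλ = λ_C(1 - cos θ)

where λ_C = h/(m_e·c) ≈ 2.4263 pm is the Compton wavelength of an electron.

For θ = 49°:
cos(49°) = 0.6561
1 - cos(49°) = 0.3439

Δλ = 2.4263 × 0.3439
Δλ = 0.8345 pm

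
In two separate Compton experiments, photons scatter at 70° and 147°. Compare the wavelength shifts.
147° produces the larger shift by a factor of 2.794

Calculate both shifts using Δλ = λ_C(1 - cos θ):

For θ₁ = 70°:
Δλ₁ = 2.4263 × (1 - cos(70°))
Δλ₁ = 2.4263 × 0.6580
Δλ₁ = 1.5965 pm

For θ₂ = 147°:
Δλ₂ = 2.4263 × (1 - cos(147°))
Δλ₂ = 2.4263 × 1.8387
Δλ₂ = 4.4612 pm

The 147° angle produces the larger shift.
Ratio: 4.4612/1.5965 = 2.794

(Intermediate values are shown rounded; full precision is carried through to the final answer.)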